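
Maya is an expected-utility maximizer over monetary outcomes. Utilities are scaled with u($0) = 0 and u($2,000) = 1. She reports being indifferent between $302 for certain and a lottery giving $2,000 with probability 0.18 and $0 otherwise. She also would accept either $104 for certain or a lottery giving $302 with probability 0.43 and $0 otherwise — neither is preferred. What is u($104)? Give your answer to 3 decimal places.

From the first indifference, u($302) = 0.18·u($2,000) + 0.82·u($0) = 0.18·1 + 0.82·0 = 0.18.
The second indifference gives u($104) = 0.43·u($302) + 0.57·u($0) = 0.43·0.18 + 0.57·0.00 = 0.0774.

0.077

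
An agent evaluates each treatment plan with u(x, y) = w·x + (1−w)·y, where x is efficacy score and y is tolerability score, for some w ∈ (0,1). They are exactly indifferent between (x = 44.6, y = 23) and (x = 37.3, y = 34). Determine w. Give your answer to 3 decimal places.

w = 0.601

Indifference: w·44.6 + (1−w)·23 = w·37.3 + (1−w)·34.
Collecting terms: w·7.3 = (1−w)·11.
Hence w = 11/(7.3+11) = 11/18.3 = 0.601.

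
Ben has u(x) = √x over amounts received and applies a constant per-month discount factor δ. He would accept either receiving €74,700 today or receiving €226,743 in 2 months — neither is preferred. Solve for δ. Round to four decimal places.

The payoff in 2 months is discounted by δ^2, so u(74700) = δ^2·u(226743) and δ^2 = u(74700)/u(226743).
Since u(x) = √x, δ^2 = √(74700/226743) = 0.57398.
So δ = 0.57398^(1/2) ≈ 0.7576.

δ ≈ 0.7576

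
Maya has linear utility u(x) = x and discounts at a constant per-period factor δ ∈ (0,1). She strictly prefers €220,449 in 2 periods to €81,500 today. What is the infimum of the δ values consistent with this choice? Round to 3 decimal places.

Under u(x) = x this choice says 81500 < δ^2·220449.
So δ^2 > 81500/220449 = 0.36970; taking the square root of both positive sides preserves the inequality.
δ > (81500/220449)^(1/2) ≈ 0.608.

δ > 0.608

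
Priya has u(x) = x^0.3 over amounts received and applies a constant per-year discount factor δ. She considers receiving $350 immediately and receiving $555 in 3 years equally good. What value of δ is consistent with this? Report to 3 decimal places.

Equating discounted utilities: u(350) = δ^3·u(555) ⇒ δ^3 = u(350)/u(555).
With u(x) = x^0.3: δ^3 = 350^0.3/555^0.3 = (350/555)^0.3 = 0.87083.
So δ = 0.87083^(1/3) ≈ 0.955.

δ ≈ 0.955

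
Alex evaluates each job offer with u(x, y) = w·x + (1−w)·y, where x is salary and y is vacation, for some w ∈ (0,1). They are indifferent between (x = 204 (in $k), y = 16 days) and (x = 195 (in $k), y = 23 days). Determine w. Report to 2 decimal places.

w = 0.44

u(204,16) = u(195,23) means w·204 + (1−w)·16 = w·195 + (1−w)·23.
Rearranging, 9·w − 7·(1−w) = 0.
So w/(1−w) = 7/9 = 0.7778, giving w = 7/(9+7) = 0.44.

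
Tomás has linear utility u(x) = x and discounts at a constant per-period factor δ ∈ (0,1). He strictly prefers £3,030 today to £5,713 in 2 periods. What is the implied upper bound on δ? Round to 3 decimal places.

δ < 0.728

Comparing present values: 3030 > δ^2·5713.
Dividing by 5713: δ^2 < 0.53037. Both sides are positive, so the square root keeps the direction.
δ < 0.53037^(1/2) = 0.728.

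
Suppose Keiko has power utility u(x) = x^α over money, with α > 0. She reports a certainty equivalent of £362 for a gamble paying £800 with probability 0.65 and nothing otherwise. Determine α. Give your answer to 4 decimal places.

Since u(0) = 0, the lottery's EU is 0.65·800^α.
Indifference: 362^α = 0.65·800^α, so (362/800)^α = 0.65.
α = ln(0.65) / ln(362/800) = -0.4307829/-0.7929675 ≈ 0.5433.

α ≈ 0.5433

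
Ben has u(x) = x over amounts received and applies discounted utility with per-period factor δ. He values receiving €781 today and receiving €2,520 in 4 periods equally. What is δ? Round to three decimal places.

δ ≈ 0.746

Equating discounted utilities: u(781) = δ^4·u(2520) ⇒ δ^4 = u(781)/u(2520).
With u(x) = x: δ^4 = 781/2520 = 0.30992.
Hence δ = (0.30992)^(1/4) = 0.74613.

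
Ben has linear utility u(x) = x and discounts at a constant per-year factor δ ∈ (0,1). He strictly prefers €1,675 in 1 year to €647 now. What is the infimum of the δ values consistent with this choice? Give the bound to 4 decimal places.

Comparing present values: 647 < δ·1675.
Dividing through by 1675 gives δ > 0.38627.

δ > 0.3863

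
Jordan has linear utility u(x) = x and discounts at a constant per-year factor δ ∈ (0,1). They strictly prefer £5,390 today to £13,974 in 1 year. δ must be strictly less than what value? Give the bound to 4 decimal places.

δ < 0.3857

The preference means 5390 > δ·13974.
Dividing through by 13974 gives δ < 0.38572.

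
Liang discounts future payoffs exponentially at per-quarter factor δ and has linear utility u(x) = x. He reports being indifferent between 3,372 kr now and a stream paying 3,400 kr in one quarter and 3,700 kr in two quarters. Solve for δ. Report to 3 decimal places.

δ ≈ 0.600

Equating present values: 3372 = 3400δ + 3700δ².
That is, 3700δ² + 3400δ − 3372 = 0, a quadratic in δ.
δ = (−3400 + √(3400² + 4·3700·3372)) / (2·3700) = (−3400 + √61465600.00) / 7400 ≈ 0.600.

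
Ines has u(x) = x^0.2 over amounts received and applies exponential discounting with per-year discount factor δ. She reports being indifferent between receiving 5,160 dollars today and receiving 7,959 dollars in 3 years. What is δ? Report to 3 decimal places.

The payoff in 3 years is discounted by δ^3, so u(5160) = δ^3·u(7959) and δ^3 = u(5160)/u(7959).
With u(x) = x^0.2: δ^3 = 5160^0.2/7959^0.2 = (5160/7959)^0.2 = 0.91698.
Taking the cube root: δ = 0.91698^(1/3) ≈ 0.972.

δ ≈ 0.972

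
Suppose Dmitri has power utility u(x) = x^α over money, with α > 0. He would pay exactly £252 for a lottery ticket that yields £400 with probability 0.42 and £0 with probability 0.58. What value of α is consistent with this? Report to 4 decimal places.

EU(lottery) = 0.42·400^α + 0.58·0 = 0.42·400^α.
Equating: 252^α = 0.42·400^α, i.e. 0.6300^α = 0.42.
α = ln(0.42) / ln(252/400) = -0.8675006/-0.4620355 ≈ 1.8776.

α ≈ 1.8776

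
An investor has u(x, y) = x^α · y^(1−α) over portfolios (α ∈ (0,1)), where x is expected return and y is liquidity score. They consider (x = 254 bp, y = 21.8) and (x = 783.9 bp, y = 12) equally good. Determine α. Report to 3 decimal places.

α ≈ 0.346

Indifference: 254^α · 21.8^(1−α) = 783.9^α · 12^(1−α).
Rearrange to (254/783.9)^α = (12/21.8)^(1−α) and take logs: α·-1.126947 = (1−α)·-0.597003.
With A = -1.126947 and B = -0.597003: α·A = (1−α)·B, so α = B/(A+B) = -0.597003/-1.723950 ≈ 0.346.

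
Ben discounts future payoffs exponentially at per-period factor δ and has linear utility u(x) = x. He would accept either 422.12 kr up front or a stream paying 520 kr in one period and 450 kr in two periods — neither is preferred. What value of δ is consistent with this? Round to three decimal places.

Equating present values: 422.12 = 520δ + 450δ².
Rearranged: 450δ² + 520δ − 422.12 = 0.
δ = (−520 + √(520² + 4·450·422.12)) / (2·450) = (−520 + √1030216.00) / 900 ≈ 0.550.

δ ≈ 0.550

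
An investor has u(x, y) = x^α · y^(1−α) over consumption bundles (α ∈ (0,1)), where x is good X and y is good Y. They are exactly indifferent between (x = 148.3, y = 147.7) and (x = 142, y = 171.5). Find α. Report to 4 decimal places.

α ≈ 0.7749

Indifference: 148.3^α · 147.7^(1−α) = 142^α · 171.5^(1−α).
Rearrange to (148.3/142)^α = (171.5/147.7)^(1−α) and take logs: α·0.0434102 = (1−α)·0.1494001.
Thus α·(0.1928103) = 0.1494001, so α = 0.1494001/0.1928103 ≈ 0.7749.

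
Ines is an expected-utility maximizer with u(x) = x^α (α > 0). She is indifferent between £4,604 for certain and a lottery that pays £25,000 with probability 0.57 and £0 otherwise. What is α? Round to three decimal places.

α ≈ 0.332

EU(lottery) = 0.57·25000^α + 0.43·0 = 0.57·25000^α.
Equating: 4604^α = 0.57·25000^α, i.e. 0.1842^α = 0.57.
Taking logs: α·ln(4604/25000) = ln(0.57), so α = -0.562119 / -1.691950 ≈ 0.332.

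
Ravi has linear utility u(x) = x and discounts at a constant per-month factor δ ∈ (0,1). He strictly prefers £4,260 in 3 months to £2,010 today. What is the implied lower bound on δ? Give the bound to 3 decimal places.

δ > 0.779

The preference means 2010 < δ^3·4260.
So δ^3 > 2010/4260 = 0.47183; taking the cube root of both positive sides preserves the inequality.
δ > (2010/4260)^(1/3) ≈ 0.779.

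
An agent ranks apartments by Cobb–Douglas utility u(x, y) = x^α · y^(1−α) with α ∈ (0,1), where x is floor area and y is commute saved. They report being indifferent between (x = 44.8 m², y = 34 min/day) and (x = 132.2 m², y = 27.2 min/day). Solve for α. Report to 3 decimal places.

The Cobb–Douglas utilities coincide, so 44.8^α·34^(1−α) = 132.2^α·27.2^(1−α).
Taking logs: α·ln 44.8 + (1−α)·ln 34 = α·ln 132.2 + (1−α)·ln 27.2, i.e. α·-1.082108 = (1−α)·-0.223144.
Thus α·(-1.305252) = -0.223144, so α = -0.223144/-1.305252 ≈ 0.171.

α ≈ 0.171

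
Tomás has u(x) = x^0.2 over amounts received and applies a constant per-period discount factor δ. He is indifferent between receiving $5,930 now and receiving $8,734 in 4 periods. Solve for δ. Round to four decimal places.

The payoff in 4 periods is discounted by δ^4, so u(5930) = δ^4·u(8734) and δ^4 = u(5930)/u(8734).
With u(x) = x^0.2: δ^4 = 5930^0.2/8734^0.2 = (5930/8734)^0.2 = 0.92548.
Hence δ = (0.92548)^(1/4) = 0.980826.

δ ≈ 0.9808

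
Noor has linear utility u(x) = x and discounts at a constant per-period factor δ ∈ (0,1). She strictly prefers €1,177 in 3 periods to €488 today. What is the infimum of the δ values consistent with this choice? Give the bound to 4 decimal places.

δ > 0.7457

The preference means 488 < δ^3·1177.
Hence δ^3 > 488/1177 = 0.41461, and x ↦ x^(1/3) is increasing on (0,∞).
δ > 0.41461^(1/3) = 0.7457.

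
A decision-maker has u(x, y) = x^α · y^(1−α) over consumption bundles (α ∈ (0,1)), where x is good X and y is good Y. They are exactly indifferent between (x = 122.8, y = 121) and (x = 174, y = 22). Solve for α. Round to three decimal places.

Indifference: 122.8^α · 121^(1−α) = 174^α · 22^(1−α).
Taking logs: α·ln 122.8 + (1−α)·ln 121 = α·ln 174 + (1−α)·ln 22, i.e. α·-0.348498 = (1−α)·-1.704748.
With A = -0.348498 and B = -1.704748: α·A = (1−α)·B, so α = B/(A+B) = -1.704748/-2.053246 ≈ 0.830.

α ≈ 0.830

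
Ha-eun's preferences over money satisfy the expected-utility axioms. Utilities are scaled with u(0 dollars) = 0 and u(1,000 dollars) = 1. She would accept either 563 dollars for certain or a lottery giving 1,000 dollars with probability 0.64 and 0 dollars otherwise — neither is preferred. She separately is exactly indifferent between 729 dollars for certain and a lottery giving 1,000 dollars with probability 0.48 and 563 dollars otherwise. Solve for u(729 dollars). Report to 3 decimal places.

0.813

The first gamble pins u(563 dollars): it must equal 0.64·1 + 0.36·0 = 0.64.
The second indifference gives u(729 dollars) = 0.48·u(1,000 dollars) + 0.52·u(563 dollars) = 0.48·1.00 + 0.52·0.64 = 0.8128.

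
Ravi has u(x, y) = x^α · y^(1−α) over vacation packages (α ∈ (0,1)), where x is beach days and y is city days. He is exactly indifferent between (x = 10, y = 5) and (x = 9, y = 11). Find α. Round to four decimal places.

Set the two utilities equal: 10^α·5^(1−α) = 9^α·11^(1−α).
Taking logs: α·ln 10 + (1−α)·ln 5 = α·ln 9 + (1−α)·ln 11, i.e. α·0.1053605 = (1−α)·0.7884574.
So α/(1−α) = (0.7884574)/(0.1053605) = 7.4834250, and α = 7.4834250/8.4834250 ≈ 0.8821.

α ≈ 0.8821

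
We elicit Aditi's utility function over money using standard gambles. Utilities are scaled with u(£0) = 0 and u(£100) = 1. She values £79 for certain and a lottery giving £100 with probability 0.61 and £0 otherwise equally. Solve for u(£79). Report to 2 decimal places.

0.61

u(£79) equals the lottery's expected utility: 0.61·1 + 0.39·0 = 0.61.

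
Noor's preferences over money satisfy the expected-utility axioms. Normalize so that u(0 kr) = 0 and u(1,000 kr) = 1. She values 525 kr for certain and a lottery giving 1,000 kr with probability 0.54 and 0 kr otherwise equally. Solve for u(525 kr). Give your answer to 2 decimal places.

0.54

u(525 kr) equals the lottery's expected utility: 0.54·1 + 0.46·0 = 0.54.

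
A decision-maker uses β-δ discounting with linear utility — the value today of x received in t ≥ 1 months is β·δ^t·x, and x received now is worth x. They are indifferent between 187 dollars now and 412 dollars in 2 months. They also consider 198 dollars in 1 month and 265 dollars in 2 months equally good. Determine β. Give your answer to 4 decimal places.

Both payoffs in the second observation are in the future, so β drops out: δ^1·198 = δ^2·265 ⇒ δ = 198/265 = 0.74717.
Now use the now-vs-future pair: 187 = β·δ^2·412 gives β = 187/(0.55826·412) ≈ 0.8130.

β ≈ 0.8130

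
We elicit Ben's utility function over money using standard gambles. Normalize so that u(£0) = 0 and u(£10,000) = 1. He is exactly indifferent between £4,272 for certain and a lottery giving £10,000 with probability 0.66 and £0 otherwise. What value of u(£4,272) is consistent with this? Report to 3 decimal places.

0.660

By the standard-gamble method, u(£4,272) is just the indifference probability on the best outcome: 0.66.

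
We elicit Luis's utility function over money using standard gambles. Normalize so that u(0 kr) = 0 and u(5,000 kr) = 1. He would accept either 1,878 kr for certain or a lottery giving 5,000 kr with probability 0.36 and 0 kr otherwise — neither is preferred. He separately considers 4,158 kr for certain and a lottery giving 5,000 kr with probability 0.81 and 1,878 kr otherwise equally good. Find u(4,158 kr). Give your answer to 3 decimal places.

0.878

The first gamble pins u(1,878 kr): it must equal 0.36·1 + 0.64·0 = 0.36.
Then u(4,158 kr) = 0.81·u(5,000 kr) + 0.19·u(1,878 kr) = 0.81·1.00 + 0.19·0.36 = 0.8784.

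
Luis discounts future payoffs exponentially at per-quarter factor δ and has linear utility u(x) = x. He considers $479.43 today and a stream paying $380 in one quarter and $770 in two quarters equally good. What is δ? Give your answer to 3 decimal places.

The stream is worth 380δ + 770δ² today, so 380δ + 770δ² = 479.43.
So 770δ² + 380δ − 479.43 = 0.
δ = (−380 + √(380² + 4·770·479.43)) / (2·770) = (−380 + √1621044.40) / 1540 ≈ 0.580.

δ ≈ 0.580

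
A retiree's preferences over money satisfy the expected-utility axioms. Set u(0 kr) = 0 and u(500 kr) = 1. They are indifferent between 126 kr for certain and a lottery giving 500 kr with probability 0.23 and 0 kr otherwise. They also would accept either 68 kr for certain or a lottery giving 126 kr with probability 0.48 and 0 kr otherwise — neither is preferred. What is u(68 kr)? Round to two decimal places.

0.11

First, u(126 kr) = 0.23·u(500 kr) + 0.77·u(0 kr) = 0.23.
Then u(68 kr) = 0.48·u(126 kr) + 0.52·u(0 kr) = 0.48·0.23 + 0.52·0.00 = 0.1104.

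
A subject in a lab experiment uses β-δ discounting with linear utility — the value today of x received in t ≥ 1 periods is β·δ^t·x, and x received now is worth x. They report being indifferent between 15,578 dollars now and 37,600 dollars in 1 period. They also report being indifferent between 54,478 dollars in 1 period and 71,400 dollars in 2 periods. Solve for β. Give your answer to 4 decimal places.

β ≈ 0.5430

From the later pair, β·δ^1·54478 = β·δ^2·71400; dividing through, δ = 54478/71400 = 0.76300.
Now use the now-vs-future pair: 15578 = β·δ·37600 gives β = 15578/(0.76300·37600) ≈ 0.5430.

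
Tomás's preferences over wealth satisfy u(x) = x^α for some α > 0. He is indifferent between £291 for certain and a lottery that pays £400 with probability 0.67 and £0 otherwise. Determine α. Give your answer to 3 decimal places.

α ≈ 1.259

Since u(0) = 0, the lottery's EU is 0.67·400^α.
Indifference: 291^α = 0.67·400^α, so (291/400)^α = 0.67.
α = ln(0.67) / ln(291/400) = -0.400478/-0.318141 ≈ 1.259.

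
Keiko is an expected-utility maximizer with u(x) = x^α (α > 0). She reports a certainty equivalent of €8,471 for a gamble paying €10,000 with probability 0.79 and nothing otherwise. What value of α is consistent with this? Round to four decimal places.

α ≈ 1.4206

The lottery's expected utility is 0.79·u(10000) + 0.21·u(0) = 0.79·10000^α (since u(0) = 0 for α > 0).
Setting u(8471) equal to that: 8471^α = 0.79·10000^α ⇒ (8471/10000)^α = 0.79.
Take logs: α = ln 0.79 / ln(8471/10000) ≈ 1.420557.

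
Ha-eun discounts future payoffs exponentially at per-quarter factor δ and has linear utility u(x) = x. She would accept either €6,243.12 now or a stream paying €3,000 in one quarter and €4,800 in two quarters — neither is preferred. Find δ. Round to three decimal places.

Present value of the stream is 3000·δ + 4800·δ². Indifference gives 3000δ + 4800δ² = 6243.12.
Rearranged: 4800δ² + 3000δ − 6243.12 = 0.
δ = (−3000 + √(3000² + 4·4800·6243.12)) / (2·4800) = (−3000 + √128867904.00) / 9600 ≈ 0.870.

δ ≈ 0.870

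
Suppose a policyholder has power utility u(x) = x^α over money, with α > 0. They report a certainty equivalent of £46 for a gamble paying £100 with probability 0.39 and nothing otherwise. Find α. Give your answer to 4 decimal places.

EU(lottery) = 0.39·100^α + 0.61·0 = 0.39·100^α.
Indifference: 46^α = 0.39·100^α, so (46/100)^α = 0.39.
α = ln(0.39) / ln(46/100) = -0.9416085/-0.7765288 ≈ 1.2126.

α ≈ 1.2126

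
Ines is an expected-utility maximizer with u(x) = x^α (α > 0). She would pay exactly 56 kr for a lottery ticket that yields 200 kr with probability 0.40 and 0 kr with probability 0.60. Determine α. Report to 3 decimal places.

The lottery's expected utility is 0.40·u(200) + 0.60·u(0) = 0.40·200^α (since u(0) = 0 for α > 0).
Indifference: 56^α = 0.40·200^α, so (56/200)^α = 0.40.
Take logs: α = ln 0.40 / ln(56/200) ≈ 0.71981.

α ≈ 0.720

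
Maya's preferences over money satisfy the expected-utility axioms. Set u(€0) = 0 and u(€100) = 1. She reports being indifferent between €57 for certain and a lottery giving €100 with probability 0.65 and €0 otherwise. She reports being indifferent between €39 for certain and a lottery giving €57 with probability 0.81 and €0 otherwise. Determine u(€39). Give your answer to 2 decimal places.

0.53

From the first indifference, u(€57) = 0.65·u(€100) + 0.35·u(€0) = 0.65·1 + 0.35·0 = 0.65.
Chaining: u(€39) = 0.81·0.65 + 0.19·0.00 = 0.5265.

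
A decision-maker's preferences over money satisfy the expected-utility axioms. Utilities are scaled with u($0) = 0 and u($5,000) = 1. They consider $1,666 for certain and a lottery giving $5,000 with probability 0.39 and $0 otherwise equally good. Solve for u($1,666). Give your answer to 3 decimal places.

By the standard-gamble method, u($1,666) is just the indifference probability on the best outcome: 0.39.

0.390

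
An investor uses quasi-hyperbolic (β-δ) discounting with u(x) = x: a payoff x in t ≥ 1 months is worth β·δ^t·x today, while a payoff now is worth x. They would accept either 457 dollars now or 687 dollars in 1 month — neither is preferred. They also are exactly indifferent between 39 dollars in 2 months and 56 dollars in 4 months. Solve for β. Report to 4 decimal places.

Both payoffs in the second observation are in the future, so β drops out: δ^2·39 = δ^4·56 ⇒ δ^2 = 39/56 = 0.69643, so δ = 0.83452.
Now use the now-vs-future pair: 457 = β·δ·687 gives β = 457/(0.83452·687) ≈ 0.7971.

β ≈ 0.7971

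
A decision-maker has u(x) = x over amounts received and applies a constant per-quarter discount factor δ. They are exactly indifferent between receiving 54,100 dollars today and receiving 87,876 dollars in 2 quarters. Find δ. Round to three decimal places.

δ ≈ 0.785

The payoff in 2 quarters is discounted by δ^2, so u(54100) = δ^2·u(87876) and δ^2 = u(54100)/u(87876).
With u(x) = x: δ^2 = 54100/87876 = 0.61564.
Hence δ = (0.61564)^(1/2) = 0.78463.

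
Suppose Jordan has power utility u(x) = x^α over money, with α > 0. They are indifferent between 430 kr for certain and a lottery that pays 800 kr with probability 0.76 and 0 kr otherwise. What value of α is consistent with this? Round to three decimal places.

α ≈ 0.442

EU(lottery) = 0.76·800^α + 0.24·0 = 0.76·800^α.
Setting u(430) equal to that: 430^α = 0.76·800^α ⇒ (430/800)^α = 0.76.
Taking logs: α·ln(430/800) = ln(0.76), so α = -0.274437 / -0.620827 ≈ 0.442.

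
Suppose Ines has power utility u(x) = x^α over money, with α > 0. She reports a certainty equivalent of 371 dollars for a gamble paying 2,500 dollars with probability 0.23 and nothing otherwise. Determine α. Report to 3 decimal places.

α ≈ 0.770

EU(lottery) = 0.23·2500^α + 0.77·0 = 0.23·2500^α.
Equating: 371^α = 0.23·2500^α, i.e. 0.1484^α = 0.23.
Take logs: α = ln 0.23 / ln(371/2500) ≈ 0.77033.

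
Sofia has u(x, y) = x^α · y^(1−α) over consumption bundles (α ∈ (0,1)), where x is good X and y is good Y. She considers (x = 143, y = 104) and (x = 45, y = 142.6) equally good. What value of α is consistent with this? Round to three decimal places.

α ≈ 0.214

The Cobb–Douglas utilities coincide, so 143^α·104^(1−α) = 45^α·142.6^(1−α).
(143/45)^α = (142.6/104)^(1−α); take logs: α·ln(143/45) = (1−α)·ln(142.6/104), i.e. α·1.156182 = (1−α)·0.315653.
With A = 1.156182 and B = 0.315653: α·A = (1−α)·B, so α = B/(A+B) = 0.315653/1.471835 ≈ 0.214.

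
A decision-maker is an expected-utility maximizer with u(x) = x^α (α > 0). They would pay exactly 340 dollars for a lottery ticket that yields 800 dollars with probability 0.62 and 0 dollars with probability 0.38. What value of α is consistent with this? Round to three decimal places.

α ≈ 0.559

The lottery's expected utility is 0.62·u(800) + 0.38·u(0) = 0.62·800^α (since u(0) = 0 for α > 0).
Setting u(340) equal to that: 340^α = 0.62·800^α ⇒ (340/800)^α = 0.62.
Taking logs: α·ln(340/800) = ln(0.62), so α = -0.478036 / -0.855666 ≈ 0.559.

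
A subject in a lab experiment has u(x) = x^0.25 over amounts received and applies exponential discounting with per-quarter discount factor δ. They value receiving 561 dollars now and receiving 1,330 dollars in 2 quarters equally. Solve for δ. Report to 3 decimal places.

δ ≈ 0.898

Indifference means u(561) = δ^2 · u(1330), so δ^2 = u(561)/u(1330).
With u(x) = x^0.25: δ^2 = 561^0.25/1330^0.25 = (561/1330)^0.25 = 0.80589.
Hence δ = (0.80589)^(1/2) = 0.89772.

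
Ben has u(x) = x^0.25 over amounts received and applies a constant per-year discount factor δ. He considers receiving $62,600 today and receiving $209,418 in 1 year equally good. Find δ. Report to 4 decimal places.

Equating discounted utilities: u(62600) = δ·u(209418) ⇒ δ = u(62600)/u(209418).
With u(x) = x^0.25: δ = 62600^0.25/209418^0.25 = (62600/209418)^0.25 = 0.73942.

δ ≈ 0.7394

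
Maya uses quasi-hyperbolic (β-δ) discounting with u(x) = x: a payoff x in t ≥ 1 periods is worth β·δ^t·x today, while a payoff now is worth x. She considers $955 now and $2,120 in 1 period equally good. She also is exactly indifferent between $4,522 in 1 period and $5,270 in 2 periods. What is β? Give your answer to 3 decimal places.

From the later pair, β·δ^1·4522 = β·δ^2·5270; dividing through, δ = 4522/5270 = 0.85806.
Substituting δ into 955 = β·δ·2120: β = 955/(1819.097) ≈ 0.525.

β ≈ 0.525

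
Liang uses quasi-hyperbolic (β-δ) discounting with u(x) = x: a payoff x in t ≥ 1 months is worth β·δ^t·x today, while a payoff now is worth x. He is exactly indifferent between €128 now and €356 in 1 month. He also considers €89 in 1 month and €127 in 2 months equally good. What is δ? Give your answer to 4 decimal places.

δ ≈ 0.7008

From the later pair, β·δ^1·89 = β·δ^2·127; dividing through, δ = 89/127 = 0.70079.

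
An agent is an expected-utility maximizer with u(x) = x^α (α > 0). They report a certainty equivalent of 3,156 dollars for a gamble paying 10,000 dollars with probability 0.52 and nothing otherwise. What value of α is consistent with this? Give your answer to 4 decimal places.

α ≈ 0.5670

EU(lottery) = 0.52·10000^α + 0.48·0 = 0.52·10000^α.
Equating: 3156^α = 0.52·10000^α, i.e. 0.3156^α = 0.52.
Taking logs: α·ln(3156/10000) = ln(0.52), so α = -0.6539265 / -1.1532797 ≈ 0.5670.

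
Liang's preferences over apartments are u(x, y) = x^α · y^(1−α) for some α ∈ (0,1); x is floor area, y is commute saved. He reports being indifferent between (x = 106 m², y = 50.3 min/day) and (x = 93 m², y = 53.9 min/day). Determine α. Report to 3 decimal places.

α ≈ 0.346

Set the two utilities equal: 106^α·50.3^(1−α) = 93^α·53.9^(1−α).
(106/93)^α = (53.9/50.3)^(1−α); take logs: α·ln(106/93) = (1−α)·ln(53.9/50.3), i.e. α·0.130840 = (1−α)·0.069125.
So α/(1−α) = (0.069125)/(0.130840) = 0.528317, and α = 0.528317/1.528317 ≈ 0.346.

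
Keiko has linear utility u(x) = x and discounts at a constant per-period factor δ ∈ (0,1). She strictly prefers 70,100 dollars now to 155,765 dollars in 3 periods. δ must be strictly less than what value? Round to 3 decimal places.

δ < 0.766

Under u(x) = x this choice says 70100 > δ^3·155765.
Hence δ^3 < 70100/155765 = 0.45004, and x ↦ x^(1/3) is increasing on (0,∞).
δ < 0.45004^(1/3) = 0.766.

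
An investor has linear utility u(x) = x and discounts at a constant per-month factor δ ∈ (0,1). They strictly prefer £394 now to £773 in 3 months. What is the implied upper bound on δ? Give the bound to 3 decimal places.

δ < 0.799

Under u(x) = x this choice says 394 > δ^3·773.
Hence δ^3 < 394/773 = 0.50970, and x ↦ x^(1/3) is increasing on (0,∞).
δ < (394/773)^(1/3) ≈ 0.799.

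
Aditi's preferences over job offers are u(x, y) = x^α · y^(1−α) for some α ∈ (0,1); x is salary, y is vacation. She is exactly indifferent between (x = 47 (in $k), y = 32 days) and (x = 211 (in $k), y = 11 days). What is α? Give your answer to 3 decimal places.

α ≈ 0.416

Indifference: 47^α · 32^(1−α) = 211^α · 11^(1−α).
Taking logs: α·ln 47 + (1−α)·ln 32 = α·ln 211 + (1−α)·ln 11, i.e. α·-1.501711 = (1−α)·-1.067841.
So α/(1−α) = (-1.067841)/(-1.501711) = 0.711083, and α = 0.711083/1.711083 ≈ 0.416.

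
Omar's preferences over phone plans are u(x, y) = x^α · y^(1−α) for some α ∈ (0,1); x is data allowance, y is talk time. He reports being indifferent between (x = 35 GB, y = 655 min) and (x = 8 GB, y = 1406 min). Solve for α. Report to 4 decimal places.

α ≈ 0.3410

The Cobb–Douglas utilities coincide, so 35^α·655^(1−α) = 8^α·1406^(1−α).
(35/8)^α = (1406/655)^(1−α); take logs: α·ln(35/8) = (1−α)·ln(1406/655), i.e. α·1.4759065 = (1−α)·0.7638688.
With A = 1.4759065 and B = 0.7638688: α·A = (1−α)·B, so α = B/(A+B) = 0.7638688/2.2397753 ≈ 0.3410.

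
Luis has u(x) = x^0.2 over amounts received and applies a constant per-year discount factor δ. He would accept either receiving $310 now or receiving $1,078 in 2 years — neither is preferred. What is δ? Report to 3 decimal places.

δ ≈ 0.883

Indifference means u(310) = δ^2 · u(1078), so δ^2 = u(310)/u(1078).
With u(x) = x^0.2: δ^2 = 310^0.2/1078^0.2 = (310/1078)^0.2 = 0.77938.
Taking the square root: δ = 0.77938^(1/2) ≈ 0.883.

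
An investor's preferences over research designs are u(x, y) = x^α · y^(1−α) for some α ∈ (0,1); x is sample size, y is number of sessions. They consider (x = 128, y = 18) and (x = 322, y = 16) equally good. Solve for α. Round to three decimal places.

Set the two utilities equal: 128^α·18^(1−α) = 322^α·16^(1−α).
Taking logs: α·ln 128 + (1−α)·ln 18 = α·ln 322 + (1−α)·ln 16, i.e. α·-0.922521 = (1−α)·-0.117783.
So α/(1−α) = (-0.117783)/(-0.922521) = 0.127675, and α = 0.127675/1.127675 ≈ 0.113.

α ≈ 0.113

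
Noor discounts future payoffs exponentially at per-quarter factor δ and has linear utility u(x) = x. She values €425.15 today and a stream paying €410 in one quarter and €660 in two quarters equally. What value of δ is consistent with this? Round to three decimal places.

δ ≈ 0.550

The stream is worth 410δ + 660δ² today, so 410δ + 660δ² = 425.15.
Rearranged: 660δ² + 410δ − 425.15 = 0.
δ = (−410 + √(410² + 4·660·425.15)) / (2·660) = (−410 + √1290496.00) / 1320 ≈ 0.550.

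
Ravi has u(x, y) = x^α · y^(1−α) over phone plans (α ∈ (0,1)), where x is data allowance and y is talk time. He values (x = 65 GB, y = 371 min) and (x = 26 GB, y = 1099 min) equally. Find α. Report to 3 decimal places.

α ≈ 0.542

The Cobb–Douglas utilities coincide, so 65^α·371^(1−α) = 26^α·1099^(1−α).
Taking logs: α·ln 65 + (1−α)·ln 371 = α·ln 26 + (1−α)·ln 1099, i.e. α·0.916291 = (1−α)·1.085954.
Thus α·(2.002245) = 1.085954, so α = 1.085954/2.002245 ≈ 0.542.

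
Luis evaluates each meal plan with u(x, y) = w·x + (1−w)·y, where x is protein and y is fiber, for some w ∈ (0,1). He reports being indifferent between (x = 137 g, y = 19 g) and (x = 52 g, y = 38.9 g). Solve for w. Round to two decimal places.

Equating utilities: w·137 + (1−w)·19 = w·52 + (1−w)·38.9.
Collecting terms: w·85 = (1−w)·19.9.
The marginal rate of substitution is 19.9/85, so w = 19.9/(85+19.9) = 0.19.

w = 0.19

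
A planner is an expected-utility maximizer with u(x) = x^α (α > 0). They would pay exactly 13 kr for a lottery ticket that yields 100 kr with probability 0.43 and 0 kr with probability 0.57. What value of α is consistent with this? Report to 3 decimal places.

Since u(0) = 0, the lottery's EU is 0.43·100^α.
Equating: 13^α = 0.43·100^α, i.e. 0.1300^α = 0.43.
α = ln(0.43) / ln(13/100) = -0.843970/-2.040221 ≈ 0.414.

α ≈ 0.414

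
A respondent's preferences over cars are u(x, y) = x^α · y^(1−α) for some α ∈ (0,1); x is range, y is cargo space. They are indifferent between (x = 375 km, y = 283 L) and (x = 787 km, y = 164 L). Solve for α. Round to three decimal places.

Set the two utilities equal: 375^α·283^(1−α) = 787^α·164^(1−α).
Taking logs: α·ln 375 + (1−α)·ln 283 = α·ln 787 + (1−α)·ln 164, i.e. α·-0.741302 = (1−α)·-0.545580.
So α/(1−α) = (-0.545580)/(-0.741302) = 0.735975, and α = 0.735975/1.735975 ≈ 0.424.

α ≈ 0.424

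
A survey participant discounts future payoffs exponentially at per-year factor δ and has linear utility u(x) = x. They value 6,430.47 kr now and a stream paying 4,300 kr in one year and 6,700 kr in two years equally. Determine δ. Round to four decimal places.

The stream is worth 4300δ + 6700δ² today, so 4300δ + 6700δ² = 6430.47.
That is, 6700δ² + 4300δ − 6430.47 = 0, a quadratic in δ.
The positive root is δ = [−4300 + √(4300² + 4·6700·6430.47)] / (2·6700) = (−4300 + 13814.000)/13400 ≈ 0.7100.

δ ≈ 0.7100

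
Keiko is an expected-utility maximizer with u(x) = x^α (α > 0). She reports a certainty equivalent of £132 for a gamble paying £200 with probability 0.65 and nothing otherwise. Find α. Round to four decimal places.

EU(lottery) = 0.65·200^α + 0.35·0 = 0.65·200^α.
Indifference: 132^α = 0.65·200^α, so (132/200)^α = 0.65.
Taking logs: α·ln(132/200) = ln(0.65), so α = -0.4307829 / -0.4155154 ≈ 1.0367.

α ≈ 1.0367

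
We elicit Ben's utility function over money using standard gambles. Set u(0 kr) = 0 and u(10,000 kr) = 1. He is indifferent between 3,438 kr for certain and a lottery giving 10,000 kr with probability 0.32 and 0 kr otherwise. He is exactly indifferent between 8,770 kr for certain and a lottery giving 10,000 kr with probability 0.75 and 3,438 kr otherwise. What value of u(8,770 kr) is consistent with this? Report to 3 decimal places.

0.830

From the first indifference, u(3,438 kr) = 0.32·u(10,000 kr) + 0.68·u(0 kr) = 0.32·1 + 0.68·0 = 0.32.
Chaining: u(8,770 kr) = 0.75·1.00 + 0.25·0.32 = 0.8300.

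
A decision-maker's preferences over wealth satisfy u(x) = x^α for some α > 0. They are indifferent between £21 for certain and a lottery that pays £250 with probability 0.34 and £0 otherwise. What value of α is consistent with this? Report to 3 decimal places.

α ≈ 0.436

The lottery's expected utility is 0.34·u(250) + 0.66·u(0) = 0.34·250^α (since u(0) = 0 for α > 0).
Indifference: 21^α = 0.34·250^α, so (21/250)^α = 0.34.
Take logs: α = ln 0.34 / ln(21/250) ≈ 0.43554.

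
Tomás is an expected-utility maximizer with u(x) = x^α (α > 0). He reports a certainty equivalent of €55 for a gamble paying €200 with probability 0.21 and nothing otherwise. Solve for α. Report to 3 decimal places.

α ≈ 1.209

EU(lottery) = 0.21·200^α + 0.79·0 = 0.21·200^α.
Indifference: 55^α = 0.21·200^α, so (55/200)^α = 0.21.
Take logs: α = ln 0.21 / ln(55/200) ≈ 1.20888.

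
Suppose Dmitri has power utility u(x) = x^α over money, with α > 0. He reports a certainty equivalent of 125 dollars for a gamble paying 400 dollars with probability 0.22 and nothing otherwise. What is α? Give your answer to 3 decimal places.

Since u(0) = 0, the lottery's EU is 0.22·400^α.
Setting u(125) equal to that: 125^α = 0.22·400^α ⇒ (125/400)^α = 0.22.
Taking logs: α·ln(125/400) = ln(0.22), so α = -1.514128 / -1.163151 ≈ 1.302.

α ≈ 1.302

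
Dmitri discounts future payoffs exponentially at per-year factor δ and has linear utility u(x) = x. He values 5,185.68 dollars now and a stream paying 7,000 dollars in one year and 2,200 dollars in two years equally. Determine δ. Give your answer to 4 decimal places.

δ ≈ 0.6200

Present value of the stream is 7000·δ + 2200·δ². Indifference gives 7000δ + 2200δ² = 5185.68.
So 2200δ² + 7000δ − 5185.68 = 0.
δ = (−7000 + √(7000² + 4·2200·5185.68)) / (2·2200) = (−7000 + √94633984.00) / 4400 ≈ 0.6200.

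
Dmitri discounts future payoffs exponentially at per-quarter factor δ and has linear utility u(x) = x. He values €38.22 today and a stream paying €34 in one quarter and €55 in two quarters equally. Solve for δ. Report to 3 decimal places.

The stream is worth 34δ + 55δ² today, so 34δ + 55δ² = 38.22.
So 55δ² + 34δ − 38.22 = 0.
By the quadratic formula (taking the positive root), δ = (−34 + √9564.40) / 110 ≈ 0.580.

δ ≈ 0.580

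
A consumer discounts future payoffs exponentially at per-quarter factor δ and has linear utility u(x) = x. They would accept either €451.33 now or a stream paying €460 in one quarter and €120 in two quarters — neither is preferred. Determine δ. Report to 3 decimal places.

δ ≈ 0.810

The stream is worth 460δ + 120δ² today, so 460δ + 120δ² = 451.33.
So 120δ² + 460δ − 451.33 = 0.
The positive root is δ = [−460 + √(460² + 4·120·451.33)] / (2·120) = (−460 + 654.399)/240 ≈ 0.810.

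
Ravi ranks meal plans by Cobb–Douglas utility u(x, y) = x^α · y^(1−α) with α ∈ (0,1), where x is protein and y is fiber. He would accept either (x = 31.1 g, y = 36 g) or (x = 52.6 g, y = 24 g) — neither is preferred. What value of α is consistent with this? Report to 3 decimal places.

α ≈ 0.436

The Cobb–Douglas utilities coincide, so 31.1^α·36^(1−α) = 52.6^α·24^(1−α).
(31.1/52.6)^α = (24/36)^(1−α); take logs: α·ln(31.1/52.6) = (1−α)·ln(24/36), i.e. α·-0.525508 = (1−α)·-0.405465.
With A = -0.525508 and B = -0.405465: α·A = (1−α)·B, so α = B/(A+B) = -0.405465/-0.930973 ≈ 0.436.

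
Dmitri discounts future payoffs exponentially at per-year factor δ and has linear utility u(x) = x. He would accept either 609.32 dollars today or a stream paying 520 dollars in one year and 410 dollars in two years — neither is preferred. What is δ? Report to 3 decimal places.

The stream is worth 520δ + 410δ² today, so 520δ + 410δ² = 609.32.
So 410δ² + 520δ − 609.32 = 0.
δ = (−520 + √(520² + 4·410·609.32)) / (2·410) = (−520 + √1269684.80) / 820 ≈ 0.740.

δ ≈ 0.740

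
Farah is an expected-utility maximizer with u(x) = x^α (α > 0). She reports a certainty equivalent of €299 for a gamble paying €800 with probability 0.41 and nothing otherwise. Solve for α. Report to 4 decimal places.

Since u(0) = 0, the lottery's EU is 0.41·800^α.
Equating: 299^α = 0.41·800^α, i.e. 0.3738^α = 0.41.
α = ln(0.41) / ln(299/800) = -0.8915981/-0.9841682 ≈ 0.9059.

α ≈ 0.9059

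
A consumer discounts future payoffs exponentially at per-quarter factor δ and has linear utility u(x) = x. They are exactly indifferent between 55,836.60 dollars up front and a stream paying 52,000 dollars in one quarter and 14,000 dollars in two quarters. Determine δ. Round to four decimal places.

δ ≈ 0.8700

Present value of the stream is 52000·δ + 14000·δ². Indifference gives 52000δ + 14000δ² = 55836.60.
Rearranged: 14000δ² + 52000δ − 55836.60 = 0.
By the quadratic formula (taking the positive root), δ = (−52000 + √5830849600.00) / 28000 ≈ 0.8700.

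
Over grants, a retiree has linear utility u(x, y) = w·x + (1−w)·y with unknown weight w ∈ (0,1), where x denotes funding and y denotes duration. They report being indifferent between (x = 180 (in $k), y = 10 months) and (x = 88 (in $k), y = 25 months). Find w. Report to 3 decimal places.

Indifference: w·180 + (1−w)·10 = w·88 + (1−w)·25.
Rearranging, 92·w − 15·(1−w) = 0.
Hence w = 15/(92+15) = 15/107 = 0.140.

w = 0.140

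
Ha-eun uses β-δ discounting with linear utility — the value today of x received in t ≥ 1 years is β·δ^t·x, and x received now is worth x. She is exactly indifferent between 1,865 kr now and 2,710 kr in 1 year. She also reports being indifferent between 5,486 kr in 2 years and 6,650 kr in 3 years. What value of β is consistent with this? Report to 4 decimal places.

The second indifference involves only future payoffs, so β cancels: β·δ^2·5486 = β·δ^3·6650, giving δ = 5486/6650 = 0.82496.
Now use the now-vs-future pair: 1865 = β·δ·2710 gives β = 1865/(0.82496·2710) ≈ 0.8342.

β ≈ 0.8342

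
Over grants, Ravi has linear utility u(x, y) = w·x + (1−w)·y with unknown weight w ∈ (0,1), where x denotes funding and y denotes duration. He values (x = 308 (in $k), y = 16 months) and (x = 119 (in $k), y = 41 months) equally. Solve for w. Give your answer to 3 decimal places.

Indifference: w·308 + (1−w)·16 = w·119 + (1−w)·41.
w·(308−119) = (1−w)·(41−16), i.e. w·189 = (1−w)·25.
So w/(1−w) = 25/189 = 0.1323, giving w = 25/(189+25) = 0.117.

w = 0.117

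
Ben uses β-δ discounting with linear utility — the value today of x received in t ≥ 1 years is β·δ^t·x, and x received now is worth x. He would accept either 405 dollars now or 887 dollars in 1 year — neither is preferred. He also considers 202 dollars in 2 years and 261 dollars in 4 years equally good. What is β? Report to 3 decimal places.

β ≈ 0.519

The second indifference involves only future payoffs, so β cancels: β·δ^2·202 = β·δ^4·261, giving δ^2 = 202/261 = 0.77395, so δ = 0.87974.
Substituting δ into 405 = β·δ·887: β = 405/(780.331) ≈ 0.519.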